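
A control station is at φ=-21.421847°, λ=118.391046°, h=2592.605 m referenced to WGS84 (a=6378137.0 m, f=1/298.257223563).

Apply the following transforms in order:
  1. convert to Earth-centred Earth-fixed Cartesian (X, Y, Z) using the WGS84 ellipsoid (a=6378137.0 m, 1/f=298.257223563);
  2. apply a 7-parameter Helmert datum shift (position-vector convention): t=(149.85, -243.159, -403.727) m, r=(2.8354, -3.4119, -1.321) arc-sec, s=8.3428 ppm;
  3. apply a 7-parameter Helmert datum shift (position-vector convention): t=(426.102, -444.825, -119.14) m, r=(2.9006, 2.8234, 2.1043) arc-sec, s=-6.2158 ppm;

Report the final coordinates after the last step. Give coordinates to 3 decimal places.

start: φ=-21.421847°, λ=118.391046°, h=2592.605 m
→ ECEF (a=6378137.000, f=1/298.257223563): X=-2825618.0016, Y=5227823.7365, Z=-2315884.4703
→ Helmert 7p (PV): X=-2825419.9357, Y=5227674.1241, Z=-2316282.3938
→ Helmert 7p (PV): X=-2825061.3091, Y=5227200.5529, Z=-2316274.9478

X=-2825061.309 m, Y=5227200.553 m, Z=-2316274.948 m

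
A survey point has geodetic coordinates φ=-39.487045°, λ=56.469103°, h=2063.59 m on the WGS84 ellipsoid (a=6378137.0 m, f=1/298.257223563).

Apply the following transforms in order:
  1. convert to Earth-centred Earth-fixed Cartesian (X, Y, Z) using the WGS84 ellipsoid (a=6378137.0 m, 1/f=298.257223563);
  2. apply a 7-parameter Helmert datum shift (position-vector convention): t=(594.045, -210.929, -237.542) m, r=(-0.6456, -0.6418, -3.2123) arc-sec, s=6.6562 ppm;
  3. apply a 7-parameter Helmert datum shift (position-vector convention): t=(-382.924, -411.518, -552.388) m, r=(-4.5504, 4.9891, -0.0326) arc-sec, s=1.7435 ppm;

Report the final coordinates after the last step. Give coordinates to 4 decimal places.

X=2723873.4489 m, Y=4109451.3052 m, Z=-4036490.5948 m

start: φ=-39.487045°, λ=56.469103°, h=2063.590 m
→ ECEF (a=6378137.000, f=1/298.257223563): X=2723659.8482, Y=4110183.7408, Z=-4035505.8116
→ Helmert 7p (PV): X=2724348.5902, Y=4109945.1213, Z=-4035774.6047
→ Helmert 7p (PV): X=2723873.4489, Y=4109451.3052, Z=-4036490.5948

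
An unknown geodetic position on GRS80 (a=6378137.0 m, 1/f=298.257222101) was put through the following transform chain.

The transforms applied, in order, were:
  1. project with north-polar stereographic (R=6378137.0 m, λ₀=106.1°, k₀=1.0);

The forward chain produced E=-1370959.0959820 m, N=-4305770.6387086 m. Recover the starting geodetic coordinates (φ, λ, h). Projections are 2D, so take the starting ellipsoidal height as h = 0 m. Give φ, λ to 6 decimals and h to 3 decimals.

start: E=-1370959.0960, N=-4305770.6387 m
→ stereo⁻¹: φ=50.98781800°, λ=88.43850400°

φ=50.987818°, λ=88.438504°, h=0.000 m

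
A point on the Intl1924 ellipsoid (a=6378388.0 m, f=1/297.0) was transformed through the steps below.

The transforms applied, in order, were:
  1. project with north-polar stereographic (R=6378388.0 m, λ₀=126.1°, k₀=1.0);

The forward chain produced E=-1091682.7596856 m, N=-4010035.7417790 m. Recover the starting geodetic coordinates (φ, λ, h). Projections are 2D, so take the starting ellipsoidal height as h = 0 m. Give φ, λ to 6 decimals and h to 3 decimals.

start: E=-1091682.7597, N=-4010035.7418 m
→ stereo⁻¹: φ=53.91023500°, λ=110.87099500°

φ=53.910235°, λ=110.870995°, h=0.000 m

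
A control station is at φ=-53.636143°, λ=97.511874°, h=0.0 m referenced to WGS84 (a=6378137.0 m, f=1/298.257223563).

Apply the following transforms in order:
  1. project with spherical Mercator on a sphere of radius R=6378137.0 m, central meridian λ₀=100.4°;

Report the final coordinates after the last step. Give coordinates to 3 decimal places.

start: φ=-53.636143°, λ=97.511874°, h=0.000 m
→ merc (R=6378137.0, λ₀=100.4°): E=-321504.7157, N=-7101545.0941

E=-321504.716 m, N=-7101545.094 m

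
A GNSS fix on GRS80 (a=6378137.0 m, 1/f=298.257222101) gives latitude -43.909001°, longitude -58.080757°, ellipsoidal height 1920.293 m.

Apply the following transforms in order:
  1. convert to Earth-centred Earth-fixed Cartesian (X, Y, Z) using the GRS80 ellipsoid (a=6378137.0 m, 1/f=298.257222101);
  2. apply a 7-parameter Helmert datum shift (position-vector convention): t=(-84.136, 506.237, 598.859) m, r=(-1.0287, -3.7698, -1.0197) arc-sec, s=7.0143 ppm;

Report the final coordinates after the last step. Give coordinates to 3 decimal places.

X=2434172.131 m, Y=-3907299.712 m, Z=-4401512.570 m

start: φ=-43.909001°, λ=-58.080757°, h=1920.293 m
→ ECEF (a=6378137.000, f=1/298.257222101): X=2434178.0556, Y=-3907744.5499, Z=-4402144.5292
→ Helmert 7p (PV): X=2434172.1314, Y=-3907299.7116, Z=-4401512.5704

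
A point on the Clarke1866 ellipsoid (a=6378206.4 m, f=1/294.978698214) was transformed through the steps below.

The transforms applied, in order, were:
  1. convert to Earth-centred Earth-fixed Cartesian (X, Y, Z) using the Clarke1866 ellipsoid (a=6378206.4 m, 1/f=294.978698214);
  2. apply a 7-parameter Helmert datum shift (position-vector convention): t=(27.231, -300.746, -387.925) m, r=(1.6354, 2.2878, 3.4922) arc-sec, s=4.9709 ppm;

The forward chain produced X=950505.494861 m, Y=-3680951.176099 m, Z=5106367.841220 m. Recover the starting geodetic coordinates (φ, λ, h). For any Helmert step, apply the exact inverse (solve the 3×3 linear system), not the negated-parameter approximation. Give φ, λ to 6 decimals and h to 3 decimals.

start: X=950505.4949, Y=-3680951.1761, Z=5106367.8412 m
→ Helmert⁻¹: X=950354.5819, Y=-3680607.7344, Z=5106770.1043
→ geod (Bowring, a=6378206.400): φ=53.52328800°, λ=-75.52211200°, h=1982.9340 m

φ=53.523288°, λ=-75.522112°, h=1982.934 m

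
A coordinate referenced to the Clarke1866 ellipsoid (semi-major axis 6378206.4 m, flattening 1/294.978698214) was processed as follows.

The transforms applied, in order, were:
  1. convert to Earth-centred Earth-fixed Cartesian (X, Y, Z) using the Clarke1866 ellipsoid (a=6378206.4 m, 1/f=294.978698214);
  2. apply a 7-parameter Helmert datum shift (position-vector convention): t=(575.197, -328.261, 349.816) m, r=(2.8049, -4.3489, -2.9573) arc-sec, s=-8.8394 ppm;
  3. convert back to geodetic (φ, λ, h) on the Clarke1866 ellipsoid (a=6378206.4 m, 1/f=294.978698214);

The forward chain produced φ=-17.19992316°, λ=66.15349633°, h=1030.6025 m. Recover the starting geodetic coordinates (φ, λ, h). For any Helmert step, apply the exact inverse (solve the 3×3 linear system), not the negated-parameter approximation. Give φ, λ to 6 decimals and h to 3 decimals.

φ=-17.203968°, λ=66.160753°, h=1255.380 m

start: φ=-17.199923°, λ=66.153496°, h=1030.602 m
→ ECEF (a=6378206.400, f=1/294.978698214): X=2464438.6785, Y=5575370.2126, Z=-1874171.9630
→ Helmert⁻¹: X=2463765.7933, Y=5575757.5911, Z=-1874666.1171
→ geod (Bowring, a=6378206.400): φ=-17.20396800°, λ=66.16075300°, h=1255.3800 m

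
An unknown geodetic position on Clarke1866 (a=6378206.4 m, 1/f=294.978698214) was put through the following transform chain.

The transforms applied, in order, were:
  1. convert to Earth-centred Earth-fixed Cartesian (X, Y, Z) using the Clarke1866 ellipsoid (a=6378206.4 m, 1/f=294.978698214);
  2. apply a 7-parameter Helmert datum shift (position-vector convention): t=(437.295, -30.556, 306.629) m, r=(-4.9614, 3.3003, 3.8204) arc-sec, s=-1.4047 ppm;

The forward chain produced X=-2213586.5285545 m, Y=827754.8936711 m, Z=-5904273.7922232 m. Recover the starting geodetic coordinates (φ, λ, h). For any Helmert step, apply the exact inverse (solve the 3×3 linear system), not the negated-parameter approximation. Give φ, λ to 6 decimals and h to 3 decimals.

start: X=-2213586.5286, Y=827754.8937, Z=-5904273.7922 m
→ Helmert⁻¹: X=-2213917.1226, Y=827969.6449, Z=-5904604.2231
→ geod (Bowring, a=6378206.400): φ=-68.31716800°, λ=159.49500600°, h=577.5920 m

φ=-68.317168°, λ=159.495006°, h=577.592 m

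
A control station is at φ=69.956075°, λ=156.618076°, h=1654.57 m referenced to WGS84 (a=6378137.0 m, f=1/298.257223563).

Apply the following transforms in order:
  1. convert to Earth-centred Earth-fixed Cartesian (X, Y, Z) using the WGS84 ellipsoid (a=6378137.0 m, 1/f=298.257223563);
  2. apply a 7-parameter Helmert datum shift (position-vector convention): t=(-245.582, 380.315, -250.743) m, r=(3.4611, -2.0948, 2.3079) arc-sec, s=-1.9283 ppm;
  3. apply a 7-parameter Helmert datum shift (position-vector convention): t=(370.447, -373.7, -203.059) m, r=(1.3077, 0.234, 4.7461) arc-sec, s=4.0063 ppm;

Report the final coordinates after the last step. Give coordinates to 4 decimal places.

X=-2012964.3150 m, Y=870151.1095 m, Z=5970477.1455 m

start: φ=69.956075°, λ=156.618076°, h=1654.570 m
→ ECEF (a=6378137.000, f=1/298.257223563): X=-2013001.3586, Y=870349.5790, Z=5970916.5768
→ Helmert 7p (PV): X=-2013313.4371, Y=870605.5011, Z=5970648.4806
→ Helmert 7p (PV): X=-2012964.3150, Y=870151.1095, Z=5970477.1455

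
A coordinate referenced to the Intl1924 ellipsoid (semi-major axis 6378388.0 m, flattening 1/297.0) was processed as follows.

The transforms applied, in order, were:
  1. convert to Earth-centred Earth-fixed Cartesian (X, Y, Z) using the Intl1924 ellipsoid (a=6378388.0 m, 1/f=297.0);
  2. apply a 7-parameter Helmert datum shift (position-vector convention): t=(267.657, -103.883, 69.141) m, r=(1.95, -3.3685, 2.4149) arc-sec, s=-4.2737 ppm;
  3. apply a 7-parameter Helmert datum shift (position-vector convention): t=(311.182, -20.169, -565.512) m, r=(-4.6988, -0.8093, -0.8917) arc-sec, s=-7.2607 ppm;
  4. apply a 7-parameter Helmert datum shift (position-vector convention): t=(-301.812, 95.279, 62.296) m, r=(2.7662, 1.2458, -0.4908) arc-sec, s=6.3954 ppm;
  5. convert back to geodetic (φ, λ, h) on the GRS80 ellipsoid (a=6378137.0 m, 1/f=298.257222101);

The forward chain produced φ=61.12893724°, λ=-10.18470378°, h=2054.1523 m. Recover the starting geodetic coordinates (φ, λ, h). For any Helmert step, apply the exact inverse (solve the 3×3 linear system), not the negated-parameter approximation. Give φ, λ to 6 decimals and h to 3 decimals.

φ=61.132895°, λ=-10.185106°, h=2151.656 m

start: φ=61.128937°, λ=-10.184704°, h=2054.152 m
→ ECEF (a=6378137.000, f=1/298.257222101): X=3039881.3241, Y=-546123.1921, Z=5564092.8036
→ Helmert⁻¹: X=3040131.3869, Y=-546133.1253, Z=5564020.6096
→ Helmert⁻¹: X=3039866.4710, Y=-546230.5439, Z=5564602.1541
→ Helmert⁻¹: X=3039696.2844, Y=-546111.9768, Z=5564512.3161
→ geod (Bowring, a=6378388.000): φ=61.13289500°, λ=-10.18510600°, h=2151.6560 m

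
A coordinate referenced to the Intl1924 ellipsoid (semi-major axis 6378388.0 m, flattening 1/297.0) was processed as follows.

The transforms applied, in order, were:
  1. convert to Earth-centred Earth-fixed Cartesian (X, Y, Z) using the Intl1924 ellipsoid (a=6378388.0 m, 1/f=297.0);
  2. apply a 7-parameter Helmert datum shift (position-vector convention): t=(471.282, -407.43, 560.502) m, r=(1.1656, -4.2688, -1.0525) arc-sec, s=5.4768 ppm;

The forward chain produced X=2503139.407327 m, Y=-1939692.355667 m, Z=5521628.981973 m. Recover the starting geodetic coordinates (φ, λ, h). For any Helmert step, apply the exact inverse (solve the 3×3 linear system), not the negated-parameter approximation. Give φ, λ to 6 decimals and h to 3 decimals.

start: X=2503139.4073, Y=-1939692.3557, Z=5521628.9820 m
→ Helmert⁻¹: X=2502778.5751, Y=-1939230.3347, Z=5520997.4041
→ geod (Bowring, a=6378388.000): φ=60.33327000°, λ=-37.76963300°, h=2219.9990 m

φ=60.333270°, λ=-37.769633°, h=2219.999 m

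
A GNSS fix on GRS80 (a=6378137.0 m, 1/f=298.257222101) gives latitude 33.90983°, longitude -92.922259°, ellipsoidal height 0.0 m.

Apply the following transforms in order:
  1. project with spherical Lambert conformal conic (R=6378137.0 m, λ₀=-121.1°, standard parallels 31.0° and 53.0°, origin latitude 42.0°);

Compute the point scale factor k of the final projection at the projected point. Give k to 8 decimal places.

start: φ=33.909830°, λ=-92.922259°, h=0.000 m
→ into lcc (λ₀=-121.1°): φ=33.90983000°, λ−λ₀=28.17774100°
scale k = 0.99180820

0.99180820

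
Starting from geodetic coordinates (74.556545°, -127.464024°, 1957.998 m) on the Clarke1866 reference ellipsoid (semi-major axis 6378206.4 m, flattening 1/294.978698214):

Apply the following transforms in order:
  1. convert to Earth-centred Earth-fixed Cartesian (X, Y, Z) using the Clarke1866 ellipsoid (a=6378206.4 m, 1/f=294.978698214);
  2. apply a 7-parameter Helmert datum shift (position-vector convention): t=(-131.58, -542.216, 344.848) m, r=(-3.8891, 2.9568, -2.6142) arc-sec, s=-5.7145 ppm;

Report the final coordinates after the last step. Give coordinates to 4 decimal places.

start: φ=74.556545°, λ=-127.464024°, h=1957.998 m
→ ECEF (a=6378206.400, f=1/294.978698214): X=-1036676.3998, Y=-1352780.8901, Z=6127478.6580
→ Helmert 7p (PV): X=-1036731.3640, Y=-1353186.7046, Z=6127828.8576

X=-1036731.3640 m, Y=-1353186.7046 m, Z=6127828.8576 m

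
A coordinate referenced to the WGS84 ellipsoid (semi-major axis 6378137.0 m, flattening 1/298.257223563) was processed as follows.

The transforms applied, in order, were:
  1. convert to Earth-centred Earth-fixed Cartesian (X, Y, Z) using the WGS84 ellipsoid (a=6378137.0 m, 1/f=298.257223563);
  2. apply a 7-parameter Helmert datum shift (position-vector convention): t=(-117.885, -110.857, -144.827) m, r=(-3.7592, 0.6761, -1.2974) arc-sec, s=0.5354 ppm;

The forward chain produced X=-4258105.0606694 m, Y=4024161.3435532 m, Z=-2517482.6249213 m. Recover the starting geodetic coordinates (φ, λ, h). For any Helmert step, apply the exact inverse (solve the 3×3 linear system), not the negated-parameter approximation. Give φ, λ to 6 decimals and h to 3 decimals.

φ=-23.391021°, λ=136.616365°, h=1899.116 m

start: X=-4258105.0607, Y=4024161.3436, Z=-2517482.6249 m
→ Helmert⁻¹: X=-4258001.9574, Y=4024289.1409, Z=-2517277.0640
→ geod (Bowring, a=6378137.000): φ=-23.39102100°, λ=136.61636500°, h=1899.1160 m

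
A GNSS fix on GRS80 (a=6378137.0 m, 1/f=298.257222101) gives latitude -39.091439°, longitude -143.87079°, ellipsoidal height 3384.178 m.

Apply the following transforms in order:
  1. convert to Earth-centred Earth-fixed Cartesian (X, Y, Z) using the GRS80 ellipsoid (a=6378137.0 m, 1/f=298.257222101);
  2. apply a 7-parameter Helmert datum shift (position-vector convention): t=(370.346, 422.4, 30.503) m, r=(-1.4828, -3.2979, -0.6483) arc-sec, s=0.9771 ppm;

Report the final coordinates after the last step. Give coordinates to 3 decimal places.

X=-4005362.221 m, Y=-2923793.467 m, Z=-4002351.265 m

start: φ=-39.091439°, λ=-143.870790°, h=3384.178 m
→ ECEF (a=6378137.000, f=1/298.257222101): X=-4005783.4541, Y=-2924196.8281, Z=-4002334.8314
→ Helmert 7p (PV): X=-4005362.2210, Y=-2923793.4671, Z=-4002351.2648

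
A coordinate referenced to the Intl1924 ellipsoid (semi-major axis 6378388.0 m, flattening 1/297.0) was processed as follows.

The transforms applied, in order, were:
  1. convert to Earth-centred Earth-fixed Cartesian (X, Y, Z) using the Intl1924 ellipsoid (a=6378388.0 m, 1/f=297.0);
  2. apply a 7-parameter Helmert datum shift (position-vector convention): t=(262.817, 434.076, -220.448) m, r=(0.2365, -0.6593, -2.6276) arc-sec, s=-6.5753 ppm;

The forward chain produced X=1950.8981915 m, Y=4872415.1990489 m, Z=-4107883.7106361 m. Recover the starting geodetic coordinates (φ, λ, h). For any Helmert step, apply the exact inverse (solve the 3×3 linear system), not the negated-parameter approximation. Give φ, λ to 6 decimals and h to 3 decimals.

start: X=1950.8982, Y=4872415.1990, Z=-4107883.7106 m
→ Helmert⁻¹: X=1612.8982, Y=4872008.4687, Z=-4107695.8633
→ geod (Bowring, a=6378388.000): φ=-40.32543600°, λ=89.98103200°, h=3130.5120 m

φ=-40.325436°, λ=89.981032°, h=3130.512 m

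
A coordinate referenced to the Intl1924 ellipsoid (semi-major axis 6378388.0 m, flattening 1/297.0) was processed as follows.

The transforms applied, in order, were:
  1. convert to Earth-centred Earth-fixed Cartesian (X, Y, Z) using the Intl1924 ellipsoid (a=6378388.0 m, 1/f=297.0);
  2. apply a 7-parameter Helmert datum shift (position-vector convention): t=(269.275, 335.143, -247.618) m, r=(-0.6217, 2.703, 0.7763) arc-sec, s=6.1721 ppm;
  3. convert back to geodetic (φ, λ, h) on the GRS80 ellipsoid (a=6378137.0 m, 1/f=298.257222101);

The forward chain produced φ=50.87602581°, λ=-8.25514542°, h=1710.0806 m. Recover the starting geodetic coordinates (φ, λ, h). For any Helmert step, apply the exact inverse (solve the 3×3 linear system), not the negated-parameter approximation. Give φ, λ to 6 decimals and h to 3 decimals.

start: φ=50.876026°, λ=-8.255145°, h=1710.081 m
→ ECEF (a=6378137.000, f=1/298.257222101): X=3992022.1175, Y=-579181.7035, Z=4926180.2407
→ Helmert⁻¹: X=3991661.4653, Y=-579543.1414, Z=4926448.0144
→ geod (Bowring, a=6378388.000): φ=50.88047500°, λ=-8.26096200°, h=1529.2950 m

φ=50.880475°, λ=-8.260962°, h=1529.295 m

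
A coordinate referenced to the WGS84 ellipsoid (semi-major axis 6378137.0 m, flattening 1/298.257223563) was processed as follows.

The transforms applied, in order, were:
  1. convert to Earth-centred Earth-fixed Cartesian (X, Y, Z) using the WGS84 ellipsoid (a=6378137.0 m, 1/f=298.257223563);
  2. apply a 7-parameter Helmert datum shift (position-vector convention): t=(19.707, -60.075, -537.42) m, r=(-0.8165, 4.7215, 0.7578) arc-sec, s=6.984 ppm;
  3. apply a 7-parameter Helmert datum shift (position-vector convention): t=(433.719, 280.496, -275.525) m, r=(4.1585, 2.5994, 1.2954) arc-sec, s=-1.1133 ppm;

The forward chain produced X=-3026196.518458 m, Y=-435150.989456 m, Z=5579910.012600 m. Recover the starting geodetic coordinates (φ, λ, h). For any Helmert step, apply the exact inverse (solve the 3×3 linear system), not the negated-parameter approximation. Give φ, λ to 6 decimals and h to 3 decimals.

φ=61.440645°, λ=-171.817158°, h=1829.995 m

start: X=-3026196.5185, Y=-435150.9895, Z=5579910.0126 m
→ Helmert⁻¹: X=-3026706.6634, Y=-435300.4601, Z=5580162.3828
→ Helmert⁻¹: X=-3026834.5733, Y=-435248.3159, Z=5580589.8188
→ geod (Bowring, a=6378137.000): φ=61.44064500°, λ=-171.81715800°, h=1829.9950 m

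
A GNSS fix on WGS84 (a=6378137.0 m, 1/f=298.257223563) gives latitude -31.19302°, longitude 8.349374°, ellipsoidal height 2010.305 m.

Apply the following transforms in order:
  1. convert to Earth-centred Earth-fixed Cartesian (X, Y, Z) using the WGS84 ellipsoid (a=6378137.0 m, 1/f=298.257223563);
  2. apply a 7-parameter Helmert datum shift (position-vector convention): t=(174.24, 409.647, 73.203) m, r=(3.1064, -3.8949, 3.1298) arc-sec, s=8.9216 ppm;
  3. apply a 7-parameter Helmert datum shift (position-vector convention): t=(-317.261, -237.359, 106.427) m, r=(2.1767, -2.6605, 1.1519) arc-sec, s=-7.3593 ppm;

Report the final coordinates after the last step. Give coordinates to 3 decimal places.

X=5404712.741 m, Y=793596.199 m, Z=-3284893.180 m

start: φ=-31.193020°, λ=8.349374°, h=2010.305 m
→ ECEF (a=6378137.000, f=1/298.257223563): X=5404759.3806, Y=793226.3355, Z=-3285259.7746
→ Helmert 7p (PV): X=5405031.8395, Y=793774.5476, Z=-3285101.8761
→ Helmert 7p (PV): X=5404712.7409, Y=793596.1987, Z=-3284893.1803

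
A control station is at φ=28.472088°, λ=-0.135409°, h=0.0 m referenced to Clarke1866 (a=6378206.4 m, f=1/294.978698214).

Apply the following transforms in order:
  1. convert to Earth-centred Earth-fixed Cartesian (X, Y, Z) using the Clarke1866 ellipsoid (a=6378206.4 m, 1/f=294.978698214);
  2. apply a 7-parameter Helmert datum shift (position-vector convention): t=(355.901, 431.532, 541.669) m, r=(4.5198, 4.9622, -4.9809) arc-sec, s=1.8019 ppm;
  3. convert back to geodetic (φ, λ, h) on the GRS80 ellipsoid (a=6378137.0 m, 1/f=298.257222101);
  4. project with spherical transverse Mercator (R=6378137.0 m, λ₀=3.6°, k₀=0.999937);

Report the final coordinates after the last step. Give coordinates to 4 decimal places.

E=-365418.4672 m, N=3174932.8666 m

start: φ=28.472088°, λ=-0.135409°, h=0.000 m
→ ECEF (a=6378206.400, f=1/294.978698214): X=5611060.7127, Y=-13260.8290, Z=3022430.3250
→ Helmert 7p (PV): X=5611499.1161, Y=-13031.0470, Z=3022842.1616
→ geod (Bowring, a=6378137.000): φ=28.47167518°, λ=-0.13305226°, h=596.7090 m
→ tm (R=6378137.0, λ₀=3.6°): E=-365418.4672, N=3174932.8666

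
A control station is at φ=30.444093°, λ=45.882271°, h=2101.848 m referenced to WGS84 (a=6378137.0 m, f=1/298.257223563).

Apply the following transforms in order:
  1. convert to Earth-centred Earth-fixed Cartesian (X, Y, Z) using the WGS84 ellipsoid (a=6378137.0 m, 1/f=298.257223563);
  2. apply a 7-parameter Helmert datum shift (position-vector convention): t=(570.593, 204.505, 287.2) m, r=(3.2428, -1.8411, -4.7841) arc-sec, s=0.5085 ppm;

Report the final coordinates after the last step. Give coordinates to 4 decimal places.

X=3833059.3689 m, Y=3952373.8551 m, Z=3214362.9219 m

start: φ=30.444093°, λ=45.882271°, h=2101.848 m
→ ECEF (a=6378137.000, f=1/298.257223563): X=3832423.8450, Y=3952306.7582, Z=3213977.7434
→ Helmert 7p (PV): X=3833059.3689, Y=3952373.8551, Z=3214362.9219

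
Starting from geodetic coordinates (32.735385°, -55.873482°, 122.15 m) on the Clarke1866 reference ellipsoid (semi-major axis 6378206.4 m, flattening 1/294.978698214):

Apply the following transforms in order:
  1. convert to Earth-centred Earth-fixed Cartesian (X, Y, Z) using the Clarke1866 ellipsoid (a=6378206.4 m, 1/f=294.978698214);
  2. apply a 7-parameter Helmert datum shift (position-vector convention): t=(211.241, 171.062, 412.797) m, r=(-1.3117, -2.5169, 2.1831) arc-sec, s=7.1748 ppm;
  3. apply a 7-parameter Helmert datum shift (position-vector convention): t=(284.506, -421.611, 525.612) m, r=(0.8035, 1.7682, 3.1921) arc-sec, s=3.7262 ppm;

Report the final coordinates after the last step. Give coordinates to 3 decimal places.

start: φ=32.735385°, λ=-55.873482°, h=122.150 m
→ ECEF (a=6378206.400, f=1/294.978698214): X=3013037.3446, Y=-4445803.9326, Z=3429194.1319
→ Helmert 7p (PV): X=3013275.4139, Y=-4445611.0708, Z=3429696.5713
→ Helmert 7p (PV): X=3013669.3484, Y=-4446015.9746, Z=3430191.8139

X=3013669.348 m, Y=-4446015.975 m, Z=3430191.814 m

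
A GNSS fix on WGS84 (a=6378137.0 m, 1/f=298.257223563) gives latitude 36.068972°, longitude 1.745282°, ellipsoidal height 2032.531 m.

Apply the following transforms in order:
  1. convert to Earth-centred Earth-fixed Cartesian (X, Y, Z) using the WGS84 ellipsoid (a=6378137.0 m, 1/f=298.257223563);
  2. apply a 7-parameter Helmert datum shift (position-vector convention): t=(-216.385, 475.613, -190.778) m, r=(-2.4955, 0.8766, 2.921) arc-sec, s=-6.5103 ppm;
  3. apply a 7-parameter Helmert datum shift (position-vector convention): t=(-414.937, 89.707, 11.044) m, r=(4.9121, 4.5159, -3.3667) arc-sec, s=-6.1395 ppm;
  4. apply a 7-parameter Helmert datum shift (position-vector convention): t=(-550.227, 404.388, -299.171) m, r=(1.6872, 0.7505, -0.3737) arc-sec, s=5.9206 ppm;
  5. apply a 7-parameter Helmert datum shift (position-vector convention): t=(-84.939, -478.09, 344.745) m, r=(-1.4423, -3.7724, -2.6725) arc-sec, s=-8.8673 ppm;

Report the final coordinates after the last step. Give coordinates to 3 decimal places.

X=5159443.064 m, Y=157603.259 m, Z=3735327.431 m

start: φ=36.068972°, λ=1.745282°, h=2032.531 m
→ ECEF (a=6378137.000, f=1/298.257223563): X=5160744.4111, Y=157249.6472, Z=3735577.1318
→ Helmert 7p (PV): X=5160508.0769, Y=157842.5141, Z=3735338.1992
→ Helmert 7p (PV): X=5160145.8131, Y=157758.0668, Z=3735217.0871
→ Helmert 7p (PV): X=5159640.0139, Y=158123.4864, Z=3734922.5458
→ Helmert 7p (PV): X=5159443.0637, Y=157603.2594, Z=3735327.4309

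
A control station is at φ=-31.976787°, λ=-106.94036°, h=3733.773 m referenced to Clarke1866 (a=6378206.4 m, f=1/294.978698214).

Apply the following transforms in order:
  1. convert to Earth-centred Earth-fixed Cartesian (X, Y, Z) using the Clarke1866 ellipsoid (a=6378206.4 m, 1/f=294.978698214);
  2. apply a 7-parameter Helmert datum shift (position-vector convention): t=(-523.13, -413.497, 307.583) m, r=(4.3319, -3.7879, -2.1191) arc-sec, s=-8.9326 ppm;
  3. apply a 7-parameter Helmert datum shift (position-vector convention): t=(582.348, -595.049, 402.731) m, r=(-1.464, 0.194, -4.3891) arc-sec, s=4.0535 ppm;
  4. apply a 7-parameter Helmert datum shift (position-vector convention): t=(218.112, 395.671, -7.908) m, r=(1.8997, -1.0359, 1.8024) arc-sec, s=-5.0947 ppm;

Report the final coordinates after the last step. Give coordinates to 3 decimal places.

start: φ=-31.976787°, λ=-106.940360°, h=3733.773 m
→ ECEF (a=6378206.400, f=1/294.978698214): X=-1578881.0527, Y=-5183579.1276, Z=-3360046.0436
→ Helmert 7p (PV): X=-1579381.6290, Y=-5183859.5351, Z=-3359846.3040
→ Helmert 7p (PV): X=-1578919.1507, Y=-5184465.8363, Z=-3359418.9132
→ Helmert 7p (PV): X=-1578630.8199, Y=-5184026.6089, Z=-3359465.3843

X=-1578630.820 m, Y=-5184026.609 m, Z=-3359465.384 m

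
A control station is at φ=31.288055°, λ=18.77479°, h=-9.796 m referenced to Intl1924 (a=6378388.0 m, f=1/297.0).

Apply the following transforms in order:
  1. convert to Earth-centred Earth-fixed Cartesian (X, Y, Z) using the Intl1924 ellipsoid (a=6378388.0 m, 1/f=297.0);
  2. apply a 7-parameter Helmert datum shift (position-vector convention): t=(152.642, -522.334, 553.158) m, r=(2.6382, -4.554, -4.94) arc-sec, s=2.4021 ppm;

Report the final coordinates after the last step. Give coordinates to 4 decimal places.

X=5165542.5221 m, Y=1755228.6335 m, Z=3293968.4648 m

start: φ=31.288055°, λ=18.774790°, h=-9.796 m
→ ECEF (a=6378388.000, f=1/297.0): X=5165408.1288, Y=1755912.5826, Z=3293270.8929
→ Helmert 7p (PV): X=5165542.5221, Y=1755228.6335, Z=3293968.4648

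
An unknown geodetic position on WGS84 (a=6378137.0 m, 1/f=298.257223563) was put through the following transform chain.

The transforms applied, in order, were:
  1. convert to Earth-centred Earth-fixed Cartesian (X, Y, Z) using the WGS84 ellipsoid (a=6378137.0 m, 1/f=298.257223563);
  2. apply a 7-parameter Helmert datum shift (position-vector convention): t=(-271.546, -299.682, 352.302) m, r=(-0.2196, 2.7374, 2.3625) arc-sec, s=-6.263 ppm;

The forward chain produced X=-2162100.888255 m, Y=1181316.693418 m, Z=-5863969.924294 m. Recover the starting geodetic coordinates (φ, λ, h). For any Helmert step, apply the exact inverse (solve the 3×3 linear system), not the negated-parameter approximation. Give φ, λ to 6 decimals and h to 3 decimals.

φ=-67.349785°, λ=151.338139°, h=910.757 m

start: X=-2162100.8883, Y=1181316.6934, Z=-5863969.9243 m
→ Helmert⁻¹: X=-2161751.5196, Y=1181654.7796, Z=-5864386.3860
→ geod (Bowring, a=6378137.000): φ=-67.34978500°, λ=151.33813900°, h=910.7570 m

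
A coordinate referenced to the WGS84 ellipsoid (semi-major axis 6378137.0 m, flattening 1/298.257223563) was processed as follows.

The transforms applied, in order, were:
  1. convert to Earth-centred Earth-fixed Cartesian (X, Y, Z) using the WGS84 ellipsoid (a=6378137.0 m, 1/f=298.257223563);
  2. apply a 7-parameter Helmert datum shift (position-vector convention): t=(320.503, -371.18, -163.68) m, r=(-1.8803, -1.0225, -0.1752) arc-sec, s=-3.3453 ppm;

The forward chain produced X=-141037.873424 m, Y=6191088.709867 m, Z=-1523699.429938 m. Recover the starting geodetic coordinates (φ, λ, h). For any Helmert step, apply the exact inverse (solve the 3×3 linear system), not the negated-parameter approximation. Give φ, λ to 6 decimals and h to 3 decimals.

start: X=-141037.8734, Y=6191088.7099, Z=-1523699.4299 m
→ Helmert⁻¹: X=-141371.6606, Y=6191494.3702, Z=-1523483.7045
→ geod (Bowring, a=6378137.000): φ=-13.90968100°, λ=91.30801900°, h=830.8960 m

φ=-13.909681°, λ=91.308019°, h=830.896 m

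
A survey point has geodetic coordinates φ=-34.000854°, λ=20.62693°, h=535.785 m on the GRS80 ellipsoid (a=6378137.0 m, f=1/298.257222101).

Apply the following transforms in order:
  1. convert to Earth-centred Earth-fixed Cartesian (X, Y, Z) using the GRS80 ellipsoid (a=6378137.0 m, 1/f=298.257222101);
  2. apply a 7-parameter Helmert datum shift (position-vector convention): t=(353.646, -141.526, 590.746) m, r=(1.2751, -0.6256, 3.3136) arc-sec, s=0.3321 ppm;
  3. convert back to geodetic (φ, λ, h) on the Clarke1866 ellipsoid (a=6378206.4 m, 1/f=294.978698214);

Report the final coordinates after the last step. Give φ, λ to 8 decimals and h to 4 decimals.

φ=-33.99671968°, λ=20.62524959°, h=445.3528 m

start: φ=-34.000854°, λ=20.626930°, h=535.785 m
→ ECEF (a=6378137.000, f=1/298.257222101): X=4954295.1686, Y=1864855.1916, Z=-3546824.7099
→ Helmert 7p (PV): X=4954631.2590, Y=1864815.8006, Z=-3546208.5872
→ geod (Bowring, a=6378206.400): φ=-33.99671968°, λ=20.62524959°, h=445.3528 m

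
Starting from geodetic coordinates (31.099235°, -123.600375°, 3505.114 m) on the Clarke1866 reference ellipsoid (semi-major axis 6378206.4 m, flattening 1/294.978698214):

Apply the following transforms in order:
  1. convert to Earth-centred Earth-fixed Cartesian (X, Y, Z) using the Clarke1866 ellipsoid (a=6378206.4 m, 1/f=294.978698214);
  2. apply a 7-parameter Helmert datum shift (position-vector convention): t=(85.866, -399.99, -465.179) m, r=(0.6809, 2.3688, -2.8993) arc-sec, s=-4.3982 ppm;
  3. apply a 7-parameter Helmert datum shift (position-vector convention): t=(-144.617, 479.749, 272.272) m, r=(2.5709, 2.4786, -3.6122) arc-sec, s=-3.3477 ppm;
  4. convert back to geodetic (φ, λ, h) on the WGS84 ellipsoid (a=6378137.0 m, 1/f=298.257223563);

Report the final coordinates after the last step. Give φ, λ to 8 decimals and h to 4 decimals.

start: φ=31.099235°, λ=-123.600375°, h=3505.114 m
→ ECEF (a=6378206.400, f=1/294.978698214): X=-3026766.9947, Y=-4555585.8717, Z=3276953.0346
→ Helmert 7p (PV): X=-3026694.2171, Y=-4555934.0982, Z=3276493.1646
→ Helmert 7p (PV): X=-3026869.1148, Y=-4555426.9309, Z=3276734.0530
→ geod (Bowring, a=6378137.000): φ=31.09600375°, λ=-123.60218747°, h=3333.1335 m

φ=31.09600375°, λ=-123.60218747°, h=3333.1335 m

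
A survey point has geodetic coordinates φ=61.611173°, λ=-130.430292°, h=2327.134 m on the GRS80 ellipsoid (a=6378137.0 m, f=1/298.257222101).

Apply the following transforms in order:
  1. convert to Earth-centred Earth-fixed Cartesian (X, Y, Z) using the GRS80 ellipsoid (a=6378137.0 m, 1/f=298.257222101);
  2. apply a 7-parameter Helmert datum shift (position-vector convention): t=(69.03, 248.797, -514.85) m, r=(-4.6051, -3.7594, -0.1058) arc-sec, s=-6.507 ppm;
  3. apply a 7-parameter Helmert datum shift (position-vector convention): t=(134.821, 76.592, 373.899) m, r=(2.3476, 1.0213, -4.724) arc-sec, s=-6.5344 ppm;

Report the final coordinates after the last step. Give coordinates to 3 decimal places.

start: φ=61.611173°, λ=-130.430292°, h=2327.134 m
→ ECEF (a=6378137.000, f=1/298.257222101): X=-1972477.8285, Y=-2315172.5493, Z=5590089.7885
→ Helmert 7p (PV): X=-1972499.0359, Y=-2314782.8713, Z=5589554.3020
→ Helmert 7p (PV): X=-1972376.6641, Y=-2314709.5956, Z=5589875.0977

X=-1972376.664 m, Y=-2314709.596 m, Z=5589875.098 m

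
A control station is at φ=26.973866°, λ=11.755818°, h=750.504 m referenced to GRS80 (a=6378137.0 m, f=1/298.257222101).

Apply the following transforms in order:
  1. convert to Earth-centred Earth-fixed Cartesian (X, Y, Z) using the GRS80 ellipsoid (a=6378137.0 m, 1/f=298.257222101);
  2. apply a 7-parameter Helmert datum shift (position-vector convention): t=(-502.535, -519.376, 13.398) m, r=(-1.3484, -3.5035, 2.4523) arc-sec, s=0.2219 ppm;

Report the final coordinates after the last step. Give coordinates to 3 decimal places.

X=5568980.051 m, Y=1158622.743 m, Z=2876076.636 m

start: φ=26.973866°, λ=11.755818°, h=750.504 m
→ ECEF (a=6378137.000, f=1/298.257222101): X=5569543.9800, Y=1159056.8440, Z=2875975.5757
→ Helmert 7p (PV): X=5568980.0510, Y=1158622.7429, Z=2876076.6360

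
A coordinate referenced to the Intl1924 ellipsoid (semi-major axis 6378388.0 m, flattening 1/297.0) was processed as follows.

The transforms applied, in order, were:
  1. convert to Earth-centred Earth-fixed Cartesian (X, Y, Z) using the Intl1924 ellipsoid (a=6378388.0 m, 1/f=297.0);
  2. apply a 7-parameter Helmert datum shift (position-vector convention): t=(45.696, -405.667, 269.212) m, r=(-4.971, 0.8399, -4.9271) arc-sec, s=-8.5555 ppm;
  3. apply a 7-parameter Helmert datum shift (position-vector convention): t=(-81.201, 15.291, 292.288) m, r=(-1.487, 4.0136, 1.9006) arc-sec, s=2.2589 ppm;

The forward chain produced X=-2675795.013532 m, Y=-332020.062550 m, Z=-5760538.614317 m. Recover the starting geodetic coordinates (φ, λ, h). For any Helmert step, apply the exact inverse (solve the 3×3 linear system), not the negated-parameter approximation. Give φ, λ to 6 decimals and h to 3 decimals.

start: X=-2675795.0135, Y=-332020.0625, Z=-5760538.6143 m
→ Helmert⁻¹: X=-2675598.7294, Y=-331968.4184, Z=-5760872.3455
→ Helmert⁻¹: X=-2675635.9393, Y=-331490.6560, Z=-5761209.7314
→ geod (Bowring, a=6378388.000): φ=-65.06970800°, λ=-172.93748300°, h=98.7940 m

φ=-65.069708°, λ=-172.937483°, h=98.794 m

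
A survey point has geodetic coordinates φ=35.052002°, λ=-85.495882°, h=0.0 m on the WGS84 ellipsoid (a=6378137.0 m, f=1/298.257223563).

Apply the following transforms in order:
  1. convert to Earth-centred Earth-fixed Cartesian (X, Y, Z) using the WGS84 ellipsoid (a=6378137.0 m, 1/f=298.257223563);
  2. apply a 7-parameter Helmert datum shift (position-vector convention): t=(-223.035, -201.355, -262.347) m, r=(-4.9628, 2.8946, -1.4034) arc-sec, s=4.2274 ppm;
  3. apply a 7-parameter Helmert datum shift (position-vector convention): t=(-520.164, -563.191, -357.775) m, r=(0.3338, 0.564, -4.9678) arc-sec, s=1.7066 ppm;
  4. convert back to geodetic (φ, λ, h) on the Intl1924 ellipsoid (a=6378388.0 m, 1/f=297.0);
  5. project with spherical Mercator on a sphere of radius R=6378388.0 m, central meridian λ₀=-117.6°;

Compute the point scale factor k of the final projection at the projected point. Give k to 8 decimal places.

start: φ=35.052002°, λ=-85.495882°, h=0.000 m
→ ECEF (a=6378137.000, f=1/298.257223563): X=410489.2942, Y=-5210972.7013, Z=3642591.2234
→ Helmert 7p (PV): X=410283.6578, Y=-5211111.2357, Z=3642463.8928
→ Helmert 7p (PV): X=409648.6461, Y=-5211699.0962, Z=3642102.7790
→ geod (Bowring, a=6378388.000): φ=35.04576410°, λ=-85.50569215°, h=37.4163 m
→ into merc (λ₀=-117.6°): φ=35.04576410°, λ−λ₀=32.09430785°
scale k = 1.22145812

1.22145812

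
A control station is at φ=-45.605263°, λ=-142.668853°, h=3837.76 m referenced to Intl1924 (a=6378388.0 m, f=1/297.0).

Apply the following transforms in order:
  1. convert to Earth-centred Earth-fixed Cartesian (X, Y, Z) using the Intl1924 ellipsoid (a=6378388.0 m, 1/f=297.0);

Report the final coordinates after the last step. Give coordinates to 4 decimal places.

start: φ=-45.605263°, λ=-142.668853°, h=3837.760 m
→ ECEF (a=6378388.000, f=1/297.0): X=-3556415.1440, Y=-2712318.8859, Z=-4537485.9958

X=-3556415.1440 m, Y=-2712318.8859 m, Z=-4537485.9958 m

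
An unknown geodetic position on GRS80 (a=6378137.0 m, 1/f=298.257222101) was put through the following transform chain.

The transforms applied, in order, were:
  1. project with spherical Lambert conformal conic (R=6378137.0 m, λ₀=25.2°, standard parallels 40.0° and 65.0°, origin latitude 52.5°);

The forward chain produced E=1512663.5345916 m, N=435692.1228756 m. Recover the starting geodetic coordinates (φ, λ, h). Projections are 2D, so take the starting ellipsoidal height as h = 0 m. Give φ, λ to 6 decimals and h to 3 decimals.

start: E=1512663.5346, N=435692.1229 m
→ lcc⁻¹: φ=54.13374800°, λ=49.41630200°

φ=54.133748°, λ=49.416302°, h=0.000 m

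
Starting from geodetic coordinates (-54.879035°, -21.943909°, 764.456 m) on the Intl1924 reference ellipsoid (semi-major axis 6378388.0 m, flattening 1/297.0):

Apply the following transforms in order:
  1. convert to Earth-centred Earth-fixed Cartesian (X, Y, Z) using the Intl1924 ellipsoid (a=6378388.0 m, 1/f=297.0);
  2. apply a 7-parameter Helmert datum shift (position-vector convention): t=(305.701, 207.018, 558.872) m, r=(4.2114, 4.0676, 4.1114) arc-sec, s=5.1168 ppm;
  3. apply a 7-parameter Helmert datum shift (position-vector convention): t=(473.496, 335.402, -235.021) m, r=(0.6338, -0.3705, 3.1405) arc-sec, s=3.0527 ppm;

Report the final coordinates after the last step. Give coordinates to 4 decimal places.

X=3412510.2672 m, Y=-1373778.8107 m, Z=-5194191.1731 m

start: φ=-54.879035°, λ=-21.943909°, h=764.456 m
→ ECEF (a=6378388.000, f=1/297.0): X=3411747.9814, Y=-1374551.9739, Z=-5194379.1502
→ Helmert 7p (PV): X=3411996.1031, Y=-1374177.9273, Z=-5193942.2028
→ Helmert 7p (PV): X=3412510.2672, Y=-1373778.8107, Z=-5194191.1731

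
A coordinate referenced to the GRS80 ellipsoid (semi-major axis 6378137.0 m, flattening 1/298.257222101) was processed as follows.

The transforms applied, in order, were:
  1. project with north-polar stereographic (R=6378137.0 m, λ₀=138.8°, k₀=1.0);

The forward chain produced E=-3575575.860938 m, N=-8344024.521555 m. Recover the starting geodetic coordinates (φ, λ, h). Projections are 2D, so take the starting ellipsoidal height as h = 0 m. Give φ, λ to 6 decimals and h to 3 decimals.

start: E=-3575575.8609, N=-8344024.5216 m
→ stereo⁻¹: φ=19.12575400°, λ=115.60393100°

φ=19.125754°, λ=115.603931°, h=0.000 m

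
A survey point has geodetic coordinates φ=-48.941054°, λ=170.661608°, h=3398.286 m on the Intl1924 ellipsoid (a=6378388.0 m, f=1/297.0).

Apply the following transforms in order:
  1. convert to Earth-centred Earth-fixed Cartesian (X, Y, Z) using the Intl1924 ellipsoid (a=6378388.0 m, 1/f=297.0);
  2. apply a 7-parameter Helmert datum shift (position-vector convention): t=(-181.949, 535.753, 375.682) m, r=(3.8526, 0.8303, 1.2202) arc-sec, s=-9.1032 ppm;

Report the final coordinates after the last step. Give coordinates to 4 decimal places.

start: φ=-48.941054°, λ=170.661608°, h=3398.286 m
→ ECEF (a=6378388.000, f=1/297.0): X=-4144152.0625, Y=681482.5625, Z=-4788908.6143
→ Helmert 7p (PV): X=-4144319.5950, Y=682077.0426, Z=-4788459.9276

X=-4144319.5950 m, Y=682077.0426 m, Z=-4788459.9276 m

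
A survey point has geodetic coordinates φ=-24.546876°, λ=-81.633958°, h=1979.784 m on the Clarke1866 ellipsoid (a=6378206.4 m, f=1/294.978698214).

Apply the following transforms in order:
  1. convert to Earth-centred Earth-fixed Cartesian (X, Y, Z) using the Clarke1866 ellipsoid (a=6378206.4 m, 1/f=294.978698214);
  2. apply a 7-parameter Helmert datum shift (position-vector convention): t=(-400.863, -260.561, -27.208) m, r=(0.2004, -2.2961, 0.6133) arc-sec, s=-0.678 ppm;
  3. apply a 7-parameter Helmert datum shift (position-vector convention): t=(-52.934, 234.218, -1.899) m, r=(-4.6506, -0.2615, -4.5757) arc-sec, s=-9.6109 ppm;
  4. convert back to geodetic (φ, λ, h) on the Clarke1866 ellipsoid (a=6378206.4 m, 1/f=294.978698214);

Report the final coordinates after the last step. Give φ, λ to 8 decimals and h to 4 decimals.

φ=-24.54593393°, λ=-81.63928912°, h=1889.5524 m

start: φ=-24.546876°, λ=-81.633958°, h=1979.784 m
→ ECEF (a=6378206.400, f=1/294.978698214): X=844891.5923, Y=-5745154.2453, Z=-2634172.4578
→ Helmert 7p (PV): X=844536.5620, Y=-5745405.8396, Z=-2634194.0564
→ Helmert 7p (PV): X=844351.3981, Y=-5745194.5297, Z=-2634040.0288
→ geod (Bowring, a=6378206.400): φ=-24.54593393°, λ=-81.63928912°, h=1889.5524 m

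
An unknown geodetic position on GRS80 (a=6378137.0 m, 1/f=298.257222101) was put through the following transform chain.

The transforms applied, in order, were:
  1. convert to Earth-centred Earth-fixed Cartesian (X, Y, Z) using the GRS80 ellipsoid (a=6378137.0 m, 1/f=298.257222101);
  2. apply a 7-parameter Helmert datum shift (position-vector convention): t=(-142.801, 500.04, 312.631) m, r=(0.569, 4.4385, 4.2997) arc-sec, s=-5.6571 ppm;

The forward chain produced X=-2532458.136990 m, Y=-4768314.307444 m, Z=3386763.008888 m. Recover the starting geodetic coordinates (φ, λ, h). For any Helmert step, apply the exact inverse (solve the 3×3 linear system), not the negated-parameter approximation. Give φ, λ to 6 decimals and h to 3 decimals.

start: X=-2532458.1370, Y=-4768314.3074, Z=3386763.0089 m
→ Helmert⁻¹: X=-2532501.9401, Y=-4768779.1921, Z=3386428.1951
→ geod (Bowring, a=6378137.000): φ=32.26822600°, λ=-117.97092800°, h=1517.0920 m

φ=32.268226°, λ=-117.970928°, h=1517.092 m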